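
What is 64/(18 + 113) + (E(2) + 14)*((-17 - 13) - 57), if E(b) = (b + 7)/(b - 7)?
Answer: -694897/655 ≈ -1060.9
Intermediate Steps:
E(b) = (7 + b)/(-7 + b)
64/(18 + 113) + (E(2) + 14)*((-17 - 13) - 57) = 64/(18 + 113) + ((7 + 2)/(-7 + 2) + 14)*((-17 - 13) - 57) = 64/131 + (9/(-5) + 14)*(-30 - 57) = 64*(1/131) + (-⅕*9 + 14)*(-87) = 64/131 + (-9/5 + 14)*(-87) = 64/131 + (61/5)*(-87) = 64/131 - 5307/5 = -694897/655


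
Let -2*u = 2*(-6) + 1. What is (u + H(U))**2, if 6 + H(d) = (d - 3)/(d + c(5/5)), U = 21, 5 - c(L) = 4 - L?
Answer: 169/2116 ≈ 0.079868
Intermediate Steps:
c(L) = 1 + L (c(L) = 5 - (4 - L) = 5 + (-4 + L) = 1 + L)
u = 11/2 (u = -(2*(-6) + 1)/2 = -(-12 + 1)/2 = -1/2*(-11) = 11/2 ≈ 5.5000)
H(d) = -6 + (-3 + d)/(2 + d) (H(d) = -6 + (d - 3)/(d + (1 + 5/5)) = -6 + (-3 + d)/(d + (1 + 5*(1/5))) = -6 + (-3 + d)/(d + (1 + 1)) = -6 + (-3 + d)/(d + 2) = -6 + (-3 + d)/(2 + d))
(u + H(U))**2 = (11/2 + 5*(-3 - 1*21)/(2 + 21))**2 = (11/2 + 5*(-3 - 21)/23)**2 = (11/2 + 5*(1/23)*(-24))**2 = (11/2 - 120/23)**2 = (13/46)**2 = 169/2116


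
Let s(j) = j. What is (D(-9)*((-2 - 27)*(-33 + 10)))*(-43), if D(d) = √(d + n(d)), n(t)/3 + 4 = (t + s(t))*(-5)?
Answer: -28681*√249 ≈ -4.5258e+5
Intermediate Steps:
n(t) = -12 - 30*t (n(t) = -12 + 3*((t + t)*(-5)) = -12 + 3*((2*t)*(-5)) = -12 + 3*(-10*t) = -12 - 30*t)
D(d) = √(-12 - 29*d) (D(d) = √(d + (-12 - 30*d)) = √(-12 - 29*d))
(D(-9)*((-2 - 27)*(-33 + 10)))*(-43) = (√(-12 - 29*(-9))*((-2 - 27)*(-33 + 10)))*(-43) = (√(-12 + 261)*(-29*(-23)))*(-43) = (√249*667)*(-43) = (667*√249)*(-43) = -28681*√249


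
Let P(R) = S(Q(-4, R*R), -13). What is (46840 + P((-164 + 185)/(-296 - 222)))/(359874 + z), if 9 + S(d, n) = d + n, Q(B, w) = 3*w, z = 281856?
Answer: 17091693/234274232 ≈ 0.072956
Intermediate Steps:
S(d, n) = -9 + d + n (S(d, n) = -9 + (d + n) = -9 + d + n)
P(R) = -22 + 3*R**2 (P(R) = -9 + 3*(R*R) - 13 = -9 + 3*R**2 - 13 = -22 + 3*R**2)
(46840 + P((-164 + 185)/(-296 - 222)))/(359874 + z) = (46840 + (-22 + 3*((-164 + 185)/(-296 - 222))**2))/(359874 + 281856) = (46840 + (-22 + 3*(21/(-518))**2))/641730 = (46840 + (-22 + 3*(21*(-1/518))**2))*(1/641730) = (46840 + (-22 + 3*(-3/74)**2))*(1/641730) = (46840 + (-22 + 3*(9/5476)))*(1/641730) = (46840 + (-22 + 27/5476))*(1/641730) = (46840 - 120445/5476)*(1/641730) = (256375395/5476)*(1/641730) = 17091693/234274232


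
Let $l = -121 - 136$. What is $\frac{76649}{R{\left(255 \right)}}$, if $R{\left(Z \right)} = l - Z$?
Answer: $- \frac{76649}{512} \approx -149.71$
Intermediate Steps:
$l = -257$ ($l = -121 - 136 = -257$)
$R{\left(Z \right)} = -257 - Z$
$\frac{76649}{R{\left(255 \right)}} = \frac{76649}{-257 - 255} = \frac{76649}{-512} = 76649 \left(- \frac{1}{512}\right) = - \frac{76649}{512}$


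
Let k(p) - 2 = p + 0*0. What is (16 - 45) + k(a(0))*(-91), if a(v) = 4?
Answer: -575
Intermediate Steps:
k(p) = 2 + p (k(p) = 2 + (p + 0*0) = 2 + (p + 0) = 2 + p)
(16 - 45) + k(a(0))*(-91) = (16 - 45) + (2 + 4)*(-91) = -29 + 6*(-91) = -29 - 546 = -575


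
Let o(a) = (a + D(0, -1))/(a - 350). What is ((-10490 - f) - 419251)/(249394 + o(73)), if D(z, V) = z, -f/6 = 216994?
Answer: 80535257/23027355 ≈ 3.4974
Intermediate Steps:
f = -1301964 (f = -6*216994 = -1301964)
o(a) = a/(-350 + a) (o(a) = (a + 0)/(a - 350) = a/(-350 + a))
((-10490 - f) - 419251)/(249394 + o(73)) = ((-10490 - 1*(-1301964)) - 419251)/(249394 + 73/(-350 + 73)) = ((-10490 + 1301964) - 419251)/(249394 + 73/(-277)) = (1291474 - 419251)/(249394 + 73*(-1/277)) = 872223/(249394 - 73/277) = 872223/(69082065/277) = 872223*(277/69082065) = 80535257/23027355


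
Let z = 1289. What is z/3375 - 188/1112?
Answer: 199717/938250 ≈ 0.21286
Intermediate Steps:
z/3375 - 188/1112 = 1289/3375 - 188/1112 = 1289*(1/3375) - 188*1/1112 = 1289/3375 - 47/278 = 199717/938250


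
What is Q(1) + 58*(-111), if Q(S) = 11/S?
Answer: -6427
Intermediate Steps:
Q(1) + 58*(-111) = 11/1 + 58*(-111) = 11*1 - 6438 = 11 - 6438 = -6427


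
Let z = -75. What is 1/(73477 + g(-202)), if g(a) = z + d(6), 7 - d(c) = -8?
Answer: 1/73417 ≈ 1.3621e-5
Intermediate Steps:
d(c) = 15 (d(c) = 7 - 1*(-8) = 7 + 8 = 15)
g(a) = -60 (g(a) = -75 + 15 = -60)
1/(73477 + g(-202)) = 1/(73477 - 60) = 1/73417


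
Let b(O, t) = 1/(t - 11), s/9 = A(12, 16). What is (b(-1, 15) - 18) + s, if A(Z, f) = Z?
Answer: 361/4 ≈ 90.250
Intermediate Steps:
s = 108 (s = 9*12 = 108)
b(O, t) = 1/(-11 + t)
(b(-1, 15) - 18) + s = (1/(-11 + 15) - 18) + 108 = (1/4 - 18) + 108 = (¼ - 18) + 108 = -71/4 + 108 = 361/4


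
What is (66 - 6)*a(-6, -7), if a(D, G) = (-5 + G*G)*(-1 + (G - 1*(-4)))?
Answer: -10560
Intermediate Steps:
a(D, G) = (-5 + G**2)*(3 + G) (a(D, G) = (-5 + G**2)*(-1 + (G + 4)) = (-5 + G**2)*(-1 + (4 + G)) = (-5 + G**2)*(3 + G))
(66 - 6)*a(-6, -7) = (66 - 6)*(-15 + (-7)**3 - 5*(-7) + 3*(-7)**2) = 60*(-15 - 343 + 35 + 3*49) = 60*(-15 - 343 + 35 + 147) = 60*(-176) = -10560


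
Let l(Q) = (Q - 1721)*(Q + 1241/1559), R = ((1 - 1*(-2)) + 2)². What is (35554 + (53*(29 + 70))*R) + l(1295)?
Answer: -600651685/1559 ≈ -3.8528e+5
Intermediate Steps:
R = 25 (R = ((1 + 2) + 2)² = (3 + 2)² = 5² = 25)
l(Q) = (-1721 + Q)*(1241/1559 + Q) (l(Q) = (-1721 + Q)*(Q + 1241*(1/1559)) = (-1721 + Q)*(Q + 1241/1559) = (-1721 + Q)*(1241/1559 + Q))
(35554 + (53*(29 + 70))*R) + l(1295) = (35554 + (53*(29 + 70))*25) + (-2135761/1559 + 1295² - 2681798/1559*1295) = (35554 + (53*99)*25) + (-2135761/1559 + 1677025 - 3472928410/1559) = (35554 + 5247*25) - 860582196/1559 = (35554 + 131175) - 860582196/1559 = 166729 - 860582196/1559 = -600651685/1559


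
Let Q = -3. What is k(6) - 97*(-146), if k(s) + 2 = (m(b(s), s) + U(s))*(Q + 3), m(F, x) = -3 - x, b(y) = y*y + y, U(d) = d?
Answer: 14160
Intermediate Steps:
b(y) = y + y² (b(y) = y² + y = y + y²)
k(s) = -2 (k(s) = -2 + ((-3 - s) + s)*(-3 + 3) = -2 - 3*0 = -2 + 0 = -2)
k(6) - 97*(-146) = -2 - 97*(-146) = -2 + 14162 = 14160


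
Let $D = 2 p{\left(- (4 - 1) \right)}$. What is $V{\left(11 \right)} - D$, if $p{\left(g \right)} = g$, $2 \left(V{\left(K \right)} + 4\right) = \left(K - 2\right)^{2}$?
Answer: $\frac{85}{2} \approx 42.5$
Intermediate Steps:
$V{\left(K \right)} = -4 + \frac{\left(-2 + K\right)^{2}}{2}$ ($V{\left(K \right)} = -4 + \frac{\left(K - 2\right)^{2}}{2} = -4 + \frac{\left(-2 + K\right)^{2}}{2}$)
$D = -6$ ($D = 2 \left(- (4 - 1)\right) = 2 \left(\left(-1\right) 3\right) = 2 \left(-3\right) = -6$)
$V{\left(11 \right)} - D = \left(-4 + \frac{\left(-2 + 11\right)^{2}}{2}\right) - -6 = \left(-4 + \frac{9^{2}}{2}\right) + 6 = \left(-4 + \frac{1}{2} \cdot 81\right) + 6 = \left(-4 + \frac{81}{2}\right) + 6 = \frac{73}{2} + 6 = \frac{85}{2}$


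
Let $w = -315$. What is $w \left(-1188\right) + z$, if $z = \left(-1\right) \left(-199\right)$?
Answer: $374419$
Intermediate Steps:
$z = 199$
$w \left(-1188\right) + z = \left(-315\right) \left(-1188\right) + 199 = 374220 + 199 = 374419$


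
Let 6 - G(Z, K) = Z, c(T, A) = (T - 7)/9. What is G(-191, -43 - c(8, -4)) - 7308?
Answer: -7111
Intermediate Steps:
c(T, A) = -7/9 + T/9 (c(T, A) = (-7 + T)*(1/9) = -7/9 + T/9)
G(Z, K) = 6 - Z
G(-191, -43 - c(8, -4)) - 7308 = (6 - 1*(-191)) - 7308 = (6 + 191) - 7308 = 197 - 7308 = -7111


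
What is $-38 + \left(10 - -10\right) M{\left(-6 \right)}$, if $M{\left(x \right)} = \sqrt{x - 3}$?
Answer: $-38 + 60 i \approx -38.0 + 60.0 i$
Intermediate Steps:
$M{\left(x \right)} = \sqrt{-3 + x}$
$-38 + \left(10 - -10\right) M{\left(-6 \right)} = -38 + \left(10 - -10\right) \sqrt{-3 - 6} = -38 + \left(10 + 10\right) \sqrt{-9} = -38 + 20 \cdot 3 i = -38 + 60 i$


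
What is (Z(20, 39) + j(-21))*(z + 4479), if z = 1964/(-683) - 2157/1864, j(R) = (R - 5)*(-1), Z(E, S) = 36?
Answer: 176611170151/636556 ≈ 2.7745e+5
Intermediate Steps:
j(R) = 5 - R (j(R) = (-5 + R)*(-1) = 5 - R)
z = -5134127/1273112 (z = 1964*(-1/683) - 2157*1/1864 = -1964/683 - 2157/1864 = -5134127/1273112 ≈ -4.0327)
(Z(20, 39) + j(-21))*(z + 4479) = (36 + (5 - 1*(-21)))*(-5134127/1273112 + 4479) = (36 + (5 + 21))*(5697134521/1273112) = (36 + 26)*(5697134521/1273112) = 62*(5697134521/1273112) = 176611170151/636556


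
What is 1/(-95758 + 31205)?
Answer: -1/64553 ≈ -1.5491e-5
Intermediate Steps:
1/(-95758 + 31205) = 1/(-64553) = -1/64553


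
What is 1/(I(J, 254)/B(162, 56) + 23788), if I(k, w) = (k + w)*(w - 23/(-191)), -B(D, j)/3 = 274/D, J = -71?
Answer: 26167/382639279 ≈ 6.8386e-5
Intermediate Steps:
B(D, j) = -822/D
I(k, w) = (23/191 + w)*(k + w) (I(k, w) = (k + w)*(w - 23*(-1/191)) = (k + w)*(w + 23/191) = (k + w)*(23/191 + w) = (23/191 + w)*(k + w))
1/(I(J, 254)/B(162, 56) + 23788) = 1/((254² + (23/191)*(-71) + (23/191)*254 - 71*254)/((-822/162)) + 23788) = 1/((64516 - 1633/191 + 5842/191 - 18034)/((-822*1/162)) + 23788) = 1/(8882271/(191*(-137/27)) + 23788) = 1/((8882271/191)*(-27/137) + 23788) = 1/(-239821317/26167 + 23788) = 1/(382639279/26167) = 26167/382639279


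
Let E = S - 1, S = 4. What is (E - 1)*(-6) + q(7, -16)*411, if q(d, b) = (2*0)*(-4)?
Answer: -12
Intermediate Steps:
E = 3 (E = 4 - 1 = 3)
q(d, b) = 0 (q(d, b) = 0*(-4) = 0)
(E - 1)*(-6) + q(7, -16)*411 = (3 - 1)*(-6) + 0*411 = 2*(-6) + 0 = -12 + 0 = -12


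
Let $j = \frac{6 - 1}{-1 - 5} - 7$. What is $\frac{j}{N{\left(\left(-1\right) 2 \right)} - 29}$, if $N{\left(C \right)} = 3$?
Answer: $\frac{47}{156} \approx 0.30128$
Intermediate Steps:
$j = - \frac{47}{6}$ ($j = \frac{5}{-6} - 7 = 5 \left(- \frac{1}{6}\right) - 7 = - \frac{5}{6} - 7 = - \frac{47}{6} \approx -7.8333$)
$\frac{j}{N{\left(\left(-1\right) 2 \right)} - 29} = \frac{1}{3 - 29} \left(- \frac{47}{6}\right) = \frac{1}{-26} \left(- \frac{47}{6}\right) = \left(- \frac{1}{26}\right) \left(- \frac{47}{6}\right) = \frac{47}{156}$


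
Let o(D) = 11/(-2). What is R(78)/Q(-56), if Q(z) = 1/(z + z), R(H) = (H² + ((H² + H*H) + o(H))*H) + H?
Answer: -106941744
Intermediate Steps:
o(D) = -11/2 (o(D) = 11*(-½) = -11/2)
R(H) = H + H² + H*(-11/2 + 2*H²) (R(H) = (H² + ((H² + H*H) - 11/2)*H) + H = (H² + ((H² + H²) - 11/2)*H) + H = (H² + (2*H² - 11/2)*H) + H = (H² + (-11/2 + 2*H²)*H) + H = (H² + H*(-11/2 + 2*H²)) + H = H + H² + H*(-11/2 + 2*H²))
Q(z) = 1/(2*z)
R(78)/Q(-56) = ((½)*78*(-9 + 2*78 + 4*78²))/(((½)/(-56))) = ((½)*78*(-9 + 156 + 4*6084))/(((½)*(-1/56))) = ((½)*78*(-9 + 156 + 24336))/(-1/112) = ((½)*78*24483)*(-112) = 954837*(-112) = -106941744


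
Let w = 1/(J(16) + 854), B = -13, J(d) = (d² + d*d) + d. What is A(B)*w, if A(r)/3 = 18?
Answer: 27/691 ≈ 0.039074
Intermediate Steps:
J(d) = d + 2*d² (J(d) = (d² + d²) + d = 2*d² + d = d + 2*d²)
A(r) = 54 (A(r) = 3*18 = 54)
w = 1/1382 (w = 1/(16*(1 + 2*16) + 854) = 1/(16*(1 + 32) + 854) = 1/(16*33 + 854) = 1/(528 + 854) = 1/1382 ≈ 0.00072359)
A(B)*w = 54*(1/1382) = 27/691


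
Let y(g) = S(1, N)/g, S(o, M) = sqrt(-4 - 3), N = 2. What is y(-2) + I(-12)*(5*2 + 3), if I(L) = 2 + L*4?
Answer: -598 - I*sqrt(7)/2 ≈ -598.0 - 1.3229*I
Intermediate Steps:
S(o, M) = I*sqrt(7) (S(o, M) = sqrt(-7) = I*sqrt(7))
I(L) = 2 + 4*L
y(g) = I*sqrt(7)/g (y(g) = (I*sqrt(7))/g = I*sqrt(7)/g)
y(-2) + I(-12)*(5*2 + 3) = I*sqrt(7)/(-2) + (2 + 4*(-12))*(5*2 + 3) = I*sqrt(7)*(-1/2) + (2 - 48)*(10 + 3) = -I*sqrt(7)/2 - 46*13 = -I*sqrt(7)/2 - 598 = -598 - I*sqrt(7)/2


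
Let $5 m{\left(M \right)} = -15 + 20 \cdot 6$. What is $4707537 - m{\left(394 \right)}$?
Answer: $4707516$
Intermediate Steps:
$m{\left(M \right)} = 21$ ($m{\left(M \right)} = \frac{-15 + 20 \cdot 6}{5} = \frac{-15 + 120}{5} = \frac{1}{5} \cdot 105 = 21$)
$4707537 - m{\left(394 \right)} = 4707537 - 21 = 4707516$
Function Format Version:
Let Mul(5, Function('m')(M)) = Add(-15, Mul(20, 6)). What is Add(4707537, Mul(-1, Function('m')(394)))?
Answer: 4707516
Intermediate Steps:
Function('m')(M) = 21 (Function('m')(M) = Mul(Rational(1, 5), Add(-15, Mul(20, 6))) = Mul(Rational(1, 5), Add(-15, 120)) = Mul(Rational(1, 5), 105) = 21)
Add(4707537, Mul(-1, Function('m')(394))) = Add(4707537, Mul(-1, 21)) = Add(4707537, -21) = 4707516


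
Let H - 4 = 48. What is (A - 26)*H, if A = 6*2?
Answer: -728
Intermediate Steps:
H = 52 (H = 4 + 48 = 52)
A = 12
(A - 26)*H = (12 - 26)*52 = -14*52 = -728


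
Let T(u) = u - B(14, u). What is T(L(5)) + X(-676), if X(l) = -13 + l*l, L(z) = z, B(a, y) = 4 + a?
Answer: 456950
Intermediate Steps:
T(u) = -18 + u (T(u) = u - (4 + 14) = u - 1*18 = u - 18 = -18 + u)
X(l) = -13 + l²
T(L(5)) + X(-676) = (-18 + 5) + (-13 + (-676)²) = -13 + (-13 + 456976) = -13 + 456963 = 456950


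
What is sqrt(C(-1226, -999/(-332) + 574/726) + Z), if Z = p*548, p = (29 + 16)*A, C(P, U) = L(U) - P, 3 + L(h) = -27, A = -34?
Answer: 2*I*sqrt(209311) ≈ 915.01*I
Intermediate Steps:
L(h) = -30 (L(h) = -3 - 27 = -30)
C(P, U) = -30 - P
p = -1530 (p = (29 + 16)*(-34) = 45*(-34) = -1530)
Z = -838440 (Z = -1530*548 = -838440)
sqrt(C(-1226, -999/(-332) + 574/726) + Z) = sqrt((-30 - 1*(-1226)) - 838440) = sqrt((-30 + 1226) - 838440) = sqrt(1196 - 838440) = sqrt(-837244) = 2*I*sqrt(209311)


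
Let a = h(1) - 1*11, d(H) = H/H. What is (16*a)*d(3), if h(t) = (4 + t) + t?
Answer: -80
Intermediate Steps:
d(H) = 1
h(t) = 4 + 2*t
a = -5 (a = (4 + 2*1) - 1*11 = (4 + 2) - 11 = 6 - 11 = -5)
(16*a)*d(3) = (16*(-5))*1 = -80*1 = -80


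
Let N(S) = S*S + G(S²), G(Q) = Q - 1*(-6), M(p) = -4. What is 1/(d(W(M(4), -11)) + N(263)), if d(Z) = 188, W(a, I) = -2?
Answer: 1/138532 ≈ 7.2186e-6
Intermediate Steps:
G(Q) = 6 + Q (G(Q) = Q + 6 = 6 + Q)
N(S) = 6 + 2*S² (N(S) = S*S + (6 + S²) = S² + (6 + S²) = 6 + 2*S²)
1/(d(W(M(4), -11)) + N(263)) = 1/(188 + (6 + 2*263²)) = 1/(188 + (6 + 2*69169)) = 1/(188 + (6 + 138338)) = 1/(188 + 138344) = 1/138532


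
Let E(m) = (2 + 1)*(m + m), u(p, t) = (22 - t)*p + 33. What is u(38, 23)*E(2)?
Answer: -60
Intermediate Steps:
u(p, t) = 33 + p*(22 - t) (u(p, t) = p*(22 - t) + 33 = 33 + p*(22 - t))
E(m) = 6*m (E(m) = 3*(2*m) = 6*m)
u(38, 23)*E(2) = (33 + 22*38 - 1*38*23)*(6*2) = (33 + 836 - 874)*12 = -5*12 = -60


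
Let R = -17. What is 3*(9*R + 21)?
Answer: -396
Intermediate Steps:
3*(9*R + 21) = 3*(9*(-17) + 21) = 3*(-153 + 21) = 3*(-132) = -396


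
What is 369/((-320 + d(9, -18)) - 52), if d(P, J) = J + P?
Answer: -123/127 ≈ -0.96850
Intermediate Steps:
369/((-320 + d(9, -18)) - 52) = 369/((-320 + (-18 + 9)) - 52) = 369/((-320 - 9) - 52) = 369/(-329 - 52) = 369/(-381) = 369*(-1/381) = -123/127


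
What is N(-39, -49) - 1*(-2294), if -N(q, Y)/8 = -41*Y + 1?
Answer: -13786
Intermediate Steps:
N(q, Y) = -8 + 328*Y (N(q, Y) = -8*(-41*Y + 1) = -8*(1 - 41*Y) = -8 + 328*Y)
N(-39, -49) - 1*(-2294) = (-8 + 328*(-49)) - 1*(-2294) = (-8 - 16072) + 2294 = -16080 + 2294 = -13786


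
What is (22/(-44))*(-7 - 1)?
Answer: 4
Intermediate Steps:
(22/(-44))*(-7 - 1) = -1/44*22*(-8) = -1/2*(-8) = 4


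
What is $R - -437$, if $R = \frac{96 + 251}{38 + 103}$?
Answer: $\frac{61964}{141} \approx 439.46$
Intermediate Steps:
$R = \frac{347}{141} \approx 2.461$
$R - -437 = \frac{347}{141} - -437 = \frac{347}{141} + 437 = \frac{61964}{141}$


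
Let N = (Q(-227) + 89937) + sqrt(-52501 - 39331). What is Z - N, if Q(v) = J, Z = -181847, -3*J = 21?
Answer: -271777 - 2*I*sqrt(22958) ≈ -2.7178e+5 - 303.04*I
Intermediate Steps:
J = -7 (J = -1/3*21 = -7)
Q(v) = -7
N = 89930 + 2*I*sqrt(22958) (N = (-7 + 89937) + sqrt(-52501 - 39331) = 89930 + sqrt(-91832) = 89930 + 2*I*sqrt(22958) ≈ 89930.0 + 303.04*I)
Z - N = -181847 - (89930 + 2*I*sqrt(22958)) = -181847 + (-89930 - 2*I*sqrt(22958)) = -271777 - 2*I*sqrt(22958)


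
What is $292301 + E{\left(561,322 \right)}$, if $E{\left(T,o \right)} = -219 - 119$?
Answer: $291963$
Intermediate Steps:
$E{\left(T,o \right)} = -338$
$292301 + E{\left(561,322 \right)} = 292301 - 338 = 291963$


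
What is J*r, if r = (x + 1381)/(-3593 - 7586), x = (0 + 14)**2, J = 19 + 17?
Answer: -56772/11179 ≈ -5.0785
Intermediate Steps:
J = 36
x = 196 (x = 14**2 = 196)
r = -1577/11179 (r = (196 + 1381)/(-3593 - 7586) = 1577/(-11179) = 1577*(-1/11179) = -1577/11179 ≈ -0.14107)
J*r = 36*(-1577/11179) = -56772/11179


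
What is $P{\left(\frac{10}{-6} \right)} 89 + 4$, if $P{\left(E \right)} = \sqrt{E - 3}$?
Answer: $4 + \frac{89 i \sqrt{42}}{3} \approx 4.0 + 192.26 i$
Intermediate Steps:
$P{\left(E \right)} = \sqrt{-3 + E}$
$P{\left(\frac{10}{-6} \right)} 89 + 4 = \sqrt{-3 + \frac{10}{-6}} \cdot 89 + 4 = \sqrt{-3 + 10 \left(- \frac{1}{6}\right)} 89 + 4 = \sqrt{-3 - \frac{5}{3}} \cdot 89 + 4 = \sqrt{- \frac{14}{3}} \cdot 89 + 4 = \frac{i \sqrt{42}}{3} \cdot 89 + 4 = \frac{89 i \sqrt{42}}{3} + 4 = 4 + \frac{89 i \sqrt{42}}{3}$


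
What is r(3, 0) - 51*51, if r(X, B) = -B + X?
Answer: -2598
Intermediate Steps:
r(X, B) = X - B
r(3, 0) - 51*51 = (3 - 1*0) - 51*51 = (3 + 0) - 2601 = 3 - 2601 = -2598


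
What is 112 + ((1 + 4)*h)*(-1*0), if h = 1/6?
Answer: 112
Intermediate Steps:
h = ⅙ ≈ 0.16667
112 + ((1 + 4)*h)*(-1*0) = 112 + ((1 + 4)*(⅙))*(-1*0) = 112 + (5*(⅙))*0 = 112 + (⅚)*0 = 112 + 0 = 112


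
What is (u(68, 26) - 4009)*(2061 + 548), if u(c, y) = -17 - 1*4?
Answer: -10514270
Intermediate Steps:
u(c, y) = -21 (u(c, y) = -17 - 4 = -21)
(u(68, 26) - 4009)*(2061 + 548) = (-21 - 4009)*(2061 + 548) = -4030*2609 = -10514270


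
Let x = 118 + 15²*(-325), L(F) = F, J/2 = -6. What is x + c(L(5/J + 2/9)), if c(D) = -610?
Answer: -73617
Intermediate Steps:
J = -12 (J = 2*(-6) = -12)
x = -73007 (x = 118 + 225*(-325) = 118 - 73125 = -73007)
x + c(L(5/J + 2/9)) = -73007 - 610 = -73617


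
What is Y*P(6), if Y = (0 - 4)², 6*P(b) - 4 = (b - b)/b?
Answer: 32/3 ≈ 10.667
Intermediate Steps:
P(b) = ⅔ (P(b) = ⅔ + ((b - b)/b)/6 = ⅔ + (0/b)/6 = ⅔ + (⅙)*0 = ⅔ + 0 = ⅔)
Y = 16 (Y = (-4)² = 16)
Y*P(6) = 16*(⅔) = 32/3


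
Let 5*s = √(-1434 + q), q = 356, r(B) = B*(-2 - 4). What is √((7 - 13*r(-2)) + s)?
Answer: √(-3725 + 35*I*√22)/5 ≈ 0.26891 + 12.21*I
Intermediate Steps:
r(B) = -6*B (r(B) = B*(-6) = -6*B)
s = 7*I*√22/5 (s = √(-1434 + 356)/5 = √(-1078)/5 = (7*I*√22)/5 = 7*I*√22/5 ≈ 6.5666*I)
√((7 - 13*r(-2)) + s) = √((7 - (-78)*(-2)) + 7*I*√22/5) = √((7 - 13*12) + 7*I*√22/5) = √((7 - 156) + 7*I*√22/5) = √(-149 + 7*I*√22/5)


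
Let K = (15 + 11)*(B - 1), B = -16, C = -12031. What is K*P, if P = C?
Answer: 5317702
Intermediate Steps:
P = -12031
K = -442 (K = (15 + 11)*(-16 - 1) = 26*(-17) = -442)
K*P = -442*(-12031) = 5317702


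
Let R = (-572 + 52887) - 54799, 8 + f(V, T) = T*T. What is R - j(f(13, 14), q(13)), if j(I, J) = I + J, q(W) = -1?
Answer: -2671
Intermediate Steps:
f(V, T) = -8 + T² (f(V, T) = -8 + T*T = -8 + T²)
R = -2484 (R = 52315 - 54799 = -2484)
R - j(f(13, 14), q(13)) = -2484 - ((-8 + 14²) - 1) = -2484 - ((-8 + 196) - 1) = -2484 - (188 - 1) = -2484 - 1*187 = -2484 - 187 = -2671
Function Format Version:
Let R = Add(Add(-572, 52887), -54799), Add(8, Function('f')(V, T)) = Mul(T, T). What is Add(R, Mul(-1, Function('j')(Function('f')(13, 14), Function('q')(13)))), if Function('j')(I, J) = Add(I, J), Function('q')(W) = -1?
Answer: -2671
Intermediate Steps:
Function('f')(V, T) = Add(-8, Pow(T, 2)) (Function('f')(V, T) = Add(-8, Mul(T, T)) = Add(-8, Pow(T, 2)))
R = -2484 (R = Add(52315, -54799) = -2484)
Add(R, Mul(-1, Function('j')(Function('f')(13, 14), Function('q')(13)))) = Add(-2484, Mul(-1, Add(Add(-8, Pow(14, 2)), -1))) = Add(-2484, Mul(-1, Add(Add(-8, 196), -1))) = Add(-2484, Mul(-1, Add(188, -1))) = Add(-2484, Mul(-1, 187)) = Add(-2484, -187) = -2671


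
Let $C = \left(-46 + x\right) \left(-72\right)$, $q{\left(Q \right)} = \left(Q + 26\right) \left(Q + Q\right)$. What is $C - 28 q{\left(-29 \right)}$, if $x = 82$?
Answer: $-7464$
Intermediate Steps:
$q{\left(Q \right)} = 2 Q \left(26 + Q\right)$ ($q{\left(Q \right)} = \left(26 + Q\right) 2 Q = 2 Q \left(26 + Q\right)$)
$C = -2592$ ($C = \left(-46 + 82\right) \left(-72\right) = 36 \left(-72\right) = -2592$)
$C - 28 q{\left(-29 \right)} = -2592 - 28 \cdot 2 \left(-29\right) \left(26 - 29\right) = -2592 - 28 \cdot 2 \left(-29\right) \left(-3\right) = -2592 - 28 \cdot 174 = -2592 - 4872 = -7464$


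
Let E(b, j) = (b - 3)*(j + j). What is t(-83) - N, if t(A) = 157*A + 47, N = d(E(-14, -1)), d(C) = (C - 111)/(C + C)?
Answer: -882835/68 ≈ -12983.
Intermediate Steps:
E(b, j) = 2*j*(-3 + b) (E(b, j) = (-3 + b)*(2*j) = 2*j*(-3 + b))
d(C) = (-111 + C)/(2*C) (d(C) = (-111 + C)/((2*C)) = (-111 + C)*(1/(2*C)) = (-111 + C)/(2*C))
N = -77/68 (N = (-111 + 2*(-1)*(-3 - 14))/(2*((2*(-1)*(-3 - 14)))) = (-111 + 2*(-1)*(-17))/(2*((2*(-1)*(-17)))) = (½)*(-111 + 34)/34 = (½)*(1/34)*(-77) = -77/68 ≈ -1.1324)
t(A) = 47 + 157*A
t(-83) - N = (47 + 157*(-83)) - 1*(-77/68) = (47 - 13031) + 77/68 = -12984 + 77/68 = -882835/68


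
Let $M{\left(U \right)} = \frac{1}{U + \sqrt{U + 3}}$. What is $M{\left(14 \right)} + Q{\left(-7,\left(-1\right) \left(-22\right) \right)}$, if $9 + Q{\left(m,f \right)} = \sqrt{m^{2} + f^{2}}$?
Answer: $- \frac{1597}{179} + \sqrt{533} - \frac{\sqrt{17}}{179} \approx 14.142$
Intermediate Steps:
$Q{\left(m,f \right)} = -9 + \sqrt{f^{2} + m^{2}}$ ($Q{\left(m,f \right)} = -9 + \sqrt{m^{2} + f^{2}} = -9 + \sqrt{f^{2} + m^{2}}$)
$M{\left(U \right)} = \frac{1}{U + \sqrt{3 + U}}$
$M{\left(14 \right)} + Q{\left(-7,\left(-1\right) \left(-22\right) \right)} = \frac{1}{14 + \sqrt{3 + 14}} - \left(9 - \sqrt{\left(\left(-1\right) \left(-22\right)\right)^{2} + \left(-7\right)^{2}}\right) = \frac{1}{14 + \sqrt{17}} - \left(9 - \sqrt{22^{2} + 49}\right) = \frac{1}{14 + \sqrt{17}} - \left(9 - \sqrt{484 + 49}\right) = \frac{1}{14 + \sqrt{17}} - \left(9 - \sqrt{533}\right) = -9 + \sqrt{533} + \frac{1}{14 + \sqrt{17}}$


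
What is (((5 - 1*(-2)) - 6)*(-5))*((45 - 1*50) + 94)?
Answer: -445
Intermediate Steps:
(((5 - 1*(-2)) - 6)*(-5))*((45 - 1*50) + 94) = (((5 + 2) - 6)*(-5))*((45 - 50) + 94) = ((7 - 6)*(-5))*(-5 + 94) = (1*(-5))*89 = -5*89 = -445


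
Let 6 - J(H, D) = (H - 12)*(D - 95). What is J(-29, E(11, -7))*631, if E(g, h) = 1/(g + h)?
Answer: -9789965/4 ≈ -2.4475e+6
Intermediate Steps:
J(H, D) = 6 - (-95 + D)*(-12 + H) (J(H, D) = 6 - (H - 12)*(D - 95) = 6 - (-12 + H)*(-95 + D) = 6 - (-95 + D)*(-12 + H))
J(-29, E(11, -7))*631 = (-1134 + 12/(11 - 7) + 95*(-29) - 1*(-29)/(11 - 7))*631 = (-1134 + 12/4 - 2755 - 1*(-29)/4)*631 = (-1134 + 12*(1/4) - 2755 - 1*1/4*(-29))*631 = (-1134 + 3 - 2755 + 29/4)*631 = -15515/4*631 = -9789965/4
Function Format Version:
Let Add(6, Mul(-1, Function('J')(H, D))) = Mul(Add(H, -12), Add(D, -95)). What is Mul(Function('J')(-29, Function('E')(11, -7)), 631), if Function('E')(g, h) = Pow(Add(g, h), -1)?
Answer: Rational(-9789965, 4) ≈ -2.4475e+6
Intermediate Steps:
Function('J')(H, D) = Add(6, Mul(-1, Add(-95, D), Add(-12, H))) (Function('J')(H, D) = Add(6, Mul(-1, Mul(Add(H, -12), Add(D, -95)))) = Add(6, Mul(-1, Mul(Add(-12, H), Add(-95, D)))) = Add(6, Mul(-1, Mul(Add(-95, D), Add(-12, H)))) = Add(6, Mul(-1, Add(-95, D), Add(-12, H))))
Mul(Function('J')(-29, Function('E')(11, -7)), 631) = Mul(Add(-1134, Mul(12, Pow(Add(11, -7), -1)), Mul(95, -29), Mul(-1, Pow(Add(11, -7), -1), -29)), 631) = Mul(Add(-1134, Mul(12, Pow(4, -1)), -2755, Mul(-1, Pow(4, -1), -29)), 631) = Mul(Add(-1134, Mul(12, Rational(1, 4)), -2755, Mul(-1, Rational(1, 4), -29)), 631) = Mul(Add(-1134, 3, -2755, Rational(29, 4)), 631) = Mul(Rational(-15515, 4), 631) = Rational(-9789965, 4)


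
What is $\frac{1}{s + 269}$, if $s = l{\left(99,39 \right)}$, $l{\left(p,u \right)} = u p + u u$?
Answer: $\frac{1}{5651} \approx 0.00017696$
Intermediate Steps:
$l{\left(p,u \right)} = u^{2} + p u$ ($l{\left(p,u \right)} = p u + u^{2} = u^{2} + p u$)
$s = 5382$ ($s = 39 \left(99 + 39\right) = 39 \cdot 138 = 5382$)
$\frac{1}{s + 269} = \frac{1}{5382 + 269} = \frac{1}{5651}$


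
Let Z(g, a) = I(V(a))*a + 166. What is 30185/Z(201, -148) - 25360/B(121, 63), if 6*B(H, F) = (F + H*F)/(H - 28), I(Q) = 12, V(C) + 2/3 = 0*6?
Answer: -36531617/19642 ≈ -1859.9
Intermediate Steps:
V(C) = -2/3 (V(C) = -2/3 + 0*6 = -2/3 + 0 = -2/3)
Z(g, a) = 166 + 12*a (Z(g, a) = 12*a + 166 = 166 + 12*a)
B(H, F) = (F + F*H)/(6*(-28 + H)) (B(H, F) = ((F + H*F)/(H - 28))/6 = ((F + F*H)/(-28 + H))/6 = (F + F*H)/(6*(-28 + H)))
30185/Z(201, -148) - 25360/B(121, 63) = 30185/(166 + 12*(-148)) - 25360*2*(-28 + 121)/(21*(1 + 121)) = 30185/(166 - 1776) - 25360/((1/6)*63*122/93) = 30185/(-1610) - 25360/((1/6)*63*(1/93)*122) = 30185*(-1/1610) - 25360/427/31 = -6037/322 - 25360*31/427 = -6037/322 - 786160/427 = -36531617/19642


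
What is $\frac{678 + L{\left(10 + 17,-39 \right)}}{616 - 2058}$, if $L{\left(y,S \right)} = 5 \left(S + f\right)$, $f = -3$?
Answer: $- \frac{234}{721} \approx -0.32455$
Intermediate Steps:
$L{\left(y,S \right)} = -15 + 5 S$ ($L{\left(y,S \right)} = 5 \left(S - 3\right) = 5 \left(-3 + S\right) = -15 + 5 S$)
$\frac{678 + L{\left(10 + 17,-39 \right)}}{616 - 2058} = \frac{678 + \left(-15 + 5 \left(-39\right)\right)}{616 - 2058} = \frac{678 - 210}{-1442} = \left(678 - 210\right) \left(- \frac{1}{1442}\right) = 468 \left(- \frac{1}{1442}\right) = - \frac{234}{721}$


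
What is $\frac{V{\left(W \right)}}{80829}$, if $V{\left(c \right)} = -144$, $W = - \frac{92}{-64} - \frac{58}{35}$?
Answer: $- \frac{16}{8981} \approx -0.0017815$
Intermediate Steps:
$W = - \frac{123}{560}$ ($W = \left(-92\right) \left(- \frac{1}{64}\right) - \frac{58}{35} = \frac{23}{16} - \frac{58}{35} = - \frac{123}{560} \approx -0.21964$)
$\frac{V{\left(W \right)}}{80829} = - \frac{144}{80829} = \left(-144\right) \frac{1}{80829} = - \frac{16}{8981}$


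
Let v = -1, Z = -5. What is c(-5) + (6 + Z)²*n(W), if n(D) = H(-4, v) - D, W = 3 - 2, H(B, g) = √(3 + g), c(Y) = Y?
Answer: -6 + √2 ≈ -4.5858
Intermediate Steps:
W = 1
n(D) = √2 - D (n(D) = √(3 - 1) - D = √2 - D)
c(-5) + (6 + Z)²*n(W) = -5 + (6 - 5)²*(√2 - 1*1) = -5 + 1²*(√2 - 1) = -5 + 1*(-1 + √2) = -5 + (-1 + √2) = -6 + √2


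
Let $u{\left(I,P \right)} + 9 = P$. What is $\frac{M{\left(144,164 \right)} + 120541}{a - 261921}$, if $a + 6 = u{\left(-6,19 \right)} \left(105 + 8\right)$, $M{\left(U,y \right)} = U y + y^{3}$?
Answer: $- \frac{4555101}{260797} \approx -17.466$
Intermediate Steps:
$u{\left(I,P \right)} = -9 + P$
$M{\left(U,y \right)} = y^{3} + U y$
$a = 1124$ ($a = -6 + \left(-9 + 19\right) \left(105 + 8\right) = -6 + 10 \cdot 113 = -6 + 1130 = 1124$)
$\frac{M{\left(144,164 \right)} + 120541}{a - 261921} = \frac{164 \left(144 + 164^{2}\right) + 120541}{1124 - 261921} = \frac{164 \left(144 + 26896\right) + 120541}{-260797} = \left(164 \cdot 27040 + 120541\right) \left(- \frac{1}{260797}\right) = \left(4434560 + 120541\right) \left(- \frac{1}{260797}\right) = 4555101 \left(- \frac{1}{260797}\right) = - \frac{4555101}{260797}$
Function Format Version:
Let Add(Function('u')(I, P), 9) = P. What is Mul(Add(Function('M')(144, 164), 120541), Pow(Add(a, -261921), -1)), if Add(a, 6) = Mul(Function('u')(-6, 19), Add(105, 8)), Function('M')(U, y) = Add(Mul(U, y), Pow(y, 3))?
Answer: Rational(-4555101, 260797) ≈ -17.466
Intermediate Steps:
Function('u')(I, P) = Add(-9, P)
Function('M')(U, y) = Add(Pow(y, 3), Mul(U, y))
a = 1124 (a = Add(-6, Mul(Add(-9, 19), Add(105, 8))) = Add(-6, Mul(10, 113)) = Add(-6, 1130) = 1124)
Mul(Add(Function('M')(144, 164), 120541), Pow(Add(a, -261921), -1)) = Mul(Add(Mul(164, Add(144, Pow(164, 2))), 120541), Pow(Add(1124, -261921), -1)) = Mul(Add(Mul(164, Add(144, 26896)), 120541), Pow(-260797, -1)) = Mul(Add(Mul(164, 27040), 120541), Rational(-1, 260797)) = Mul(Add(4434560, 120541), Rational(-1, 260797)) = Mul(4555101, Rational(-1, 260797)) = Rational(-4555101, 260797)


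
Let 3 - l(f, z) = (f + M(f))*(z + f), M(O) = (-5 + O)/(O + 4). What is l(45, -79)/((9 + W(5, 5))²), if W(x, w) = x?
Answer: 76477/9604 ≈ 7.9630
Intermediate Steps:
M(O) = (-5 + O)/(4 + O)
l(f, z) = 3 - (f + z)*(f + (-5 + f)/(4 + f)) (l(f, z) = 3 - (f + (-5 + f)/(4 + f))*(z + f) = 3 - (f + (-5 + f)/(4 + f))*(f + z) = 3 - (f + z)*(f + (-5 + f)/(4 + f)))
l(45, -79)/((9 + W(5, 5))²) = (((4 + 45)*(3 - 1*45² - 1*45*(-79)) - 1*45*(-5 + 45) - 1*(-79)*(-5 + 45))/(4 + 45))/((9 + 5)²) = ((49*(3 - 1*2025 + 3555) - 1*45*40 - 1*(-79)*40)/49)/(14²) = ((49*(3 - 2025 + 3555) - 1800 + 3160)/49)/196 = ((49*1533 - 1800 + 3160)/49)*(1/196) = ((75117 - 1800 + 3160)/49)*(1/196) = ((1/49)*76477)*(1/196) = (76477/49)*(1/196) = 76477/9604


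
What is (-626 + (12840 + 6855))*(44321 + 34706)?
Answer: 1506965863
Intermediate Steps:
(-626 + (12840 + 6855))*(44321 + 34706) = (-626 + 19695)*79027 = 19069*79027 = 1506965863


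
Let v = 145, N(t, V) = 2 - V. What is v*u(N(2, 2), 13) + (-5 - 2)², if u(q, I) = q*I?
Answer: 49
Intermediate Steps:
u(q, I) = I*q
v*u(N(2, 2), 13) + (-5 - 2)² = 145*(13*(2 - 1*2)) + (-5 - 2)² = 145*(13*(2 - 2)) + (-7)² = 145*(13*0) + 49 = 145*0 + 49 = 0 + 49 = 49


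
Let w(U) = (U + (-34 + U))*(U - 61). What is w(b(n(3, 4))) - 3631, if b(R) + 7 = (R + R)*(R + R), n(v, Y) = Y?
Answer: -3951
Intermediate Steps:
b(R) = -7 + 4*R**2 (b(R) = -7 + (R + R)*(R + R) = -7 + (2*R)*(2*R) = -7 + 4*R**2)
w(U) = (-61 + U)*(-34 + 2*U) (w(U) = (-34 + 2*U)*(-61 + U) = (-61 + U)*(-34 + 2*U))
w(b(n(3, 4))) - 3631 = (2074 - 156*(-7 + 4*4**2) + 2*(-7 + 4*4**2)**2) - 3631 = (2074 - 156*(-7 + 4*16) + 2*(-7 + 4*16)**2) - 3631 = (2074 - 156*(-7 + 64) + 2*(-7 + 64)**2) - 3631 = (2074 - 156*57 + 2*57**2) - 3631 = (2074 - 8892 + 2*3249) - 3631 = (2074 - 8892 + 6498) - 3631 = -320 - 3631 = -3951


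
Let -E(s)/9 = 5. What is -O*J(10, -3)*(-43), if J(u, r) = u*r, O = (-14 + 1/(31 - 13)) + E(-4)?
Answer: 228115/3 ≈ 76038.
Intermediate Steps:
E(s) = -45 (E(s) = -9*5 = -45)
O = -1061/18 (O = (-14 + 1/(31 - 13)) - 45 = (-14 + 1/18) - 45 = -251/18 - 45 = -1061/18 ≈ -58.944)
J(u, r) = r*u
-O*J(10, -3)*(-43) = -(-(-1061)*10/6)*(-43) = -(-1061/18*(-30))*(-43) = -5305*(-43)/3 = -1*(-228115/3) = 228115/3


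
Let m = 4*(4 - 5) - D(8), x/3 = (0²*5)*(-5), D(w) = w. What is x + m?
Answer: -12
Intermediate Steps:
x = 0 (x = 3*((0²*5)*(-5)) = 3*((0*5)*(-5)) = 3*(0*(-5)) = 3*0 = 0)
m = -12 (m = 4*(4 - 5) - 1*8 = 4*(-1) - 8 = -4 - 8 = -12)
x + m = 0 - 12 = -12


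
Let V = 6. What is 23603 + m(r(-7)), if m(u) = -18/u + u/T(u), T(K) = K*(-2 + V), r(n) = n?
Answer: 660963/28 ≈ 23606.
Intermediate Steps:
T(K) = 4*K (T(K) = K*(-2 + 6) = K*4 = 4*K)
m(u) = ¼ - 18/u (m(u) = -18/u + u/((4*u)) = -18/u + u*(1/(4*u)) = -18/u + ¼ = ¼ - 18/u)
23603 + m(r(-7)) = 23603 + (¼)*(-72 - 7)/(-7) = 23603 + (¼)*(-⅐)*(-79) = 23603 + 79/28 = 660963/28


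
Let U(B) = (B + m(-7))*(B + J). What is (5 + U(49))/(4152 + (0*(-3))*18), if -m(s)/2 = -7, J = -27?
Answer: 1391/4152 ≈ 0.33502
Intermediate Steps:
m(s) = 14 (m(s) = -2*(-7) = 14)
U(B) = (-27 + B)*(14 + B) (U(B) = (B + 14)*(B - 27) = (14 + B)*(-27 + B) = (-27 + B)*(14 + B))
(5 + U(49))/(4152 + (0*(-3))*18) = (5 + (-378 + 49² - 13*49))/(4152 + (0*(-3))*18) = (5 + (-378 + 2401 - 637))/(4152 + 0*18) = (5 + 1386)/(4152 + 0) = 1391/4152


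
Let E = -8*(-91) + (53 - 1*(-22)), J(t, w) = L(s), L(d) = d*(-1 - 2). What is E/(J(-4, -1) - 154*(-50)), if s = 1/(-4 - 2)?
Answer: 1606/15401 ≈ 0.10428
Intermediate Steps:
s = -⅙ (s = 1/(-6) = -⅙ ≈ -0.16667)
L(d) = -3*d (L(d) = d*(-3) = -3*d)
J(t, w) = ½ (J(t, w) = -3*(-⅙) = ½)
E = 803 (E = 728 + (53 + 22) = 728 + 75 = 803)
E/(J(-4, -1) - 154*(-50)) = 803/(½ - 154*(-50)) = 803/(½ + 7700) = 803/(15401/2) = 803*(2/15401) = 1606/15401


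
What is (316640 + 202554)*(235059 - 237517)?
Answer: -1276178852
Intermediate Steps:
(316640 + 202554)*(235059 - 237517) = 519194*(-2458) = -1276178852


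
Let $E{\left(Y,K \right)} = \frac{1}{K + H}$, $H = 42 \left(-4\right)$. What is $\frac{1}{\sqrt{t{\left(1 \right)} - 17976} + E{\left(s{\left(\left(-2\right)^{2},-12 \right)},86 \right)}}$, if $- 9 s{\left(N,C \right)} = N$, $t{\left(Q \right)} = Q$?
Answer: $- \frac{82}{120863901} - \frac{33620 i \sqrt{719}}{120863901} \approx -6.7845 \cdot 10^{-7} - 0.0074587 i$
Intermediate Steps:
$H = -168$
$s{\left(N,C \right)} = - \frac{N}{9}$
$E{\left(Y,K \right)} = \frac{1}{-168 + K}$ ($E{\left(Y,K \right)} = \frac{1}{K - 168} = \frac{1}{-168 + K}$)
$\frac{1}{\sqrt{t{\left(1 \right)} - 17976} + E{\left(s{\left(\left(-2\right)^{2},-12 \right)},86 \right)}} = \frac{1}{\sqrt{1 - 17976} + \frac{1}{-168 + 86}} = \frac{1}{\sqrt{-17975} + \frac{1}{-82}} = \frac{1}{5 i \sqrt{719} - \frac{1}{82}} = \frac{1}{- \frac{1}{82} + 5 i \sqrt{719}}$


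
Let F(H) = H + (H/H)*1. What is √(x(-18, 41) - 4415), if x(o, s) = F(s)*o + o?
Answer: I*√5189 ≈ 72.035*I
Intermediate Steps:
F(H) = 1 + H (F(H) = H + 1*1 = H + 1 = 1 + H)
x(o, s) = o + o*(1 + s) (x(o, s) = (1 + s)*o + o = o*(1 + s) + o = o + o*(1 + s))
√(x(-18, 41) - 4415) = √(-18*(2 + 41) - 4415) = √(-18*43 - 4415) = √(-774 - 4415) = √(-5189) = I*√5189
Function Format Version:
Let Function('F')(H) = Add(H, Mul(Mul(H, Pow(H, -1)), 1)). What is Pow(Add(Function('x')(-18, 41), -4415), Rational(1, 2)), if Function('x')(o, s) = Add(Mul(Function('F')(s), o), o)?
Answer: Mul(I, Pow(5189, Rational(1, 2))) ≈ Mul(72.035, I)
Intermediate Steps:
Function('F')(H) = Add(1, H) (Function('F')(H) = Add(H, Mul(1, 1)) = Add(H, 1) = Add(1, H))
Function('x')(o, s) = Add(o, Mul(o, Add(1, s))) (Function('x')(o, s) = Add(Mul(Add(1, s), o), o) = Add(Mul(o, Add(1, s)), o) = Add(o, Mul(o, Add(1, s))))
Pow(Add(Function('x')(-18, 41), -4415), Rational(1, 2)) = Pow(Add(Mul(-18, Add(2, 41)), -4415), Rational(1, 2)) = Pow(Add(Mul(-18, 43), -4415), Rational(1, 2)) = Pow(Add(-774, -4415), Rational(1, 2)) = Pow(-5189, Rational(1, 2)) = Mul(I, Pow(5189, Rational(1, 2)))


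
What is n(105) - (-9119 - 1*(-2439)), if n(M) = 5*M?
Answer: 7205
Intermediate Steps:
n(105) - (-9119 - 1*(-2439)) = 5*105 - (-9119 - 1*(-2439)) = 525 - (-9119 + 2439) = 525 - 1*(-6680) = 525 + 6680 = 7205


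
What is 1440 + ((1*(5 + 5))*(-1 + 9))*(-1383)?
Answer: -109200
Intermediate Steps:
1440 + ((1*(5 + 5))*(-1 + 9))*(-1383) = 1440 + ((1*10)*8)*(-1383) = 1440 + (10*8)*(-1383) = 1440 + 80*(-1383) = 1440 - 110640 = -109200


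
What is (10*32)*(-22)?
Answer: -7040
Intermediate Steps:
(10*32)*(-22) = 320*(-22) = -7040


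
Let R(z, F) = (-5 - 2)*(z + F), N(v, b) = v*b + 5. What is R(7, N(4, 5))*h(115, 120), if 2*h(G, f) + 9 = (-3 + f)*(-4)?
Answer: 53424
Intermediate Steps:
N(v, b) = 5 + b*v (N(v, b) = b*v + 5 = 5 + b*v)
R(z, F) = -7*F - 7*z (R(z, F) = -7*(F + z) = -7*F - 7*z)
h(G, f) = 3/2 - 2*f (h(G, f) = -9/2 + ((-3 + f)*(-4))/2 = -9/2 + (12 - 4*f)/2 = -9/2 + (6 - 2*f) = 3/2 - 2*f)
R(7, N(4, 5))*h(115, 120) = (-7*(5 + 5*4) - 7*7)*(3/2 - 2*120) = (-7*(5 + 20) - 49)*(3/2 - 240) = (-7*25 - 49)*(-477/2) = (-175 - 49)*(-477/2) = -224*(-477/2) = 53424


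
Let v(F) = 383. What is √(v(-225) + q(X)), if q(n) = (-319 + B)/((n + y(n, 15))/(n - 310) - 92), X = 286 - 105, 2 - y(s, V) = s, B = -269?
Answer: √13715968985/5935 ≈ 19.733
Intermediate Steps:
y(s, V) = 2 - s
X = 181
q(n) = -588/(-92 + 2/(-310 + n)) (q(n) = (-319 - 269)/((n + (2 - n))/(n - 310) - 92) = -588/(2/(-310 + n) - 92) = -588/(-92 + 2/(-310 + n)))
√(v(-225) + q(X)) = √(383 + 294*(-310 + 181)/(-14261 + 46*181)) = √(383 + 294*(-129)/(-14261 + 8326)) = √(383 + 294*(-129)/(-5935)) = √(383 + 294*(-1/5935)*(-129)) = √(383 + 37926/5935) = √(2311031/5935) = √13715968985/5935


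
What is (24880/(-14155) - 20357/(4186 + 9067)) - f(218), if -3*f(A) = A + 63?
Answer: 10172174498/112557729 ≈ 90.373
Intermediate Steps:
f(A) = -21 - A/3 (f(A) = -(A + 63)/3 = -(63 + A)/3 = -21 - A/3)
(24880/(-14155) - 20357/(4186 + 9067)) - f(218) = (24880/(-14155) - 20357/(4186 + 9067)) - (-21 - ⅓*218) = (24880*(-1/14155) - 20357/13253) - (-21 - 218/3) = (-4976/2831 - 20357*1/13253) - 1*(-281/3) = (-4976/2831 - 20357/13253) + 281/3 = -123577595/37519243 + 281/3 = 10172174498/112557729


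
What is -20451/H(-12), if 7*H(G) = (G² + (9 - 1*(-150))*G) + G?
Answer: 47719/592 ≈ 80.606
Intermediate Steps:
H(G) = G²/7 + 160*G/7 (H(G) = ((G² + (9 - 1*(-150))*G) + G)/7 = ((G² + (9 + 150)*G) + G)/7 = ((G² + 159*G) + G)/7 = (G² + 160*G)/7 = G²/7 + 160*G/7)
-20451/H(-12) = -20451*(-7/(12*(160 - 12))) = -20451/((⅐)*(-12)*148) = -20451/(-1776/7) = -20451*(-7/1776) = 47719/592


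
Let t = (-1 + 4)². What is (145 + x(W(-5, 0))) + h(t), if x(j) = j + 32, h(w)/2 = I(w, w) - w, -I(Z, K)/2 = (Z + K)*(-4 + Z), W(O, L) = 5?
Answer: -196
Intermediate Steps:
I(Z, K) = -2*(-4 + Z)*(K + Z) (I(Z, K) = -2*(Z + K)*(-4 + Z) = -2*(K + Z)*(-4 + Z) = -2*(-4 + Z)*(K + Z))
t = 9 (t = 3² = 9)
h(w) = -8*w² + 30*w (h(w) = 2*((-2*w² + 8*w + 8*w - 2*w*w) - w) = 2*((-2*w² + 8*w + 8*w - 2*w²) - w) = 2*((-4*w² + 16*w) - w) = 2*(-4*w² + 15*w) = -8*w² + 30*w)
x(j) = 32 + j
(145 + x(W(-5, 0))) + h(t) = (145 + (32 + 5)) + 2*9*(15 - 4*9) = (145 + 37) + 2*9*(15 - 36) = 182 + 2*9*(-21) = 182 - 378 = -196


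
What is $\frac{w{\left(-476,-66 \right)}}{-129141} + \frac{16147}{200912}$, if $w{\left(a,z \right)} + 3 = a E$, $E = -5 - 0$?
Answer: $\frac{1607671903}{25945976592} \approx 0.061962$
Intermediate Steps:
$E = -5$ ($E = -5 + 0 = -5$)
$w{\left(a,z \right)} = -3 - 5 a$ ($w{\left(a,z \right)} = -3 + a \left(-5\right) = -3 - 5 a$)
$\frac{w{\left(-476,-66 \right)}}{-129141} + \frac{16147}{200912} = \frac{-3 - -2380}{-129141} + \frac{16147}{200912} = \left(-3 + 2380\right) \left(- \frac{1}{129141}\right) + 16147 \cdot \frac{1}{200912} = 2377 \left(- \frac{1}{129141}\right) + \frac{16147}{200912} = - \frac{2377}{129141} + \frac{16147}{200912} = \frac{1607671903}{25945976592}$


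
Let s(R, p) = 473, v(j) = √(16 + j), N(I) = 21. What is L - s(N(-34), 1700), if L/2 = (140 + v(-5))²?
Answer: 38749 + 560*√11 ≈ 40606.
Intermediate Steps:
L = 2*(140 + √11)² (L = 2*(140 + √(16 - 5))² = 2*(140 + √11)² ≈ 41079.)
L - s(N(-34), 1700) = (39222 + 560*√11) - 1*473 = (39222 + 560*√11) - 473 = 38749 + 560*√11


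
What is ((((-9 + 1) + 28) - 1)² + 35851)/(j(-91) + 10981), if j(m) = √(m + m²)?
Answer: 397643972/120574171 - 108636*√910/120574171 ≈ 3.2707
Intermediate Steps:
((((-9 + 1) + 28) - 1)² + 35851)/(j(-91) + 10981) = ((((-9 + 1) + 28) - 1)² + 35851)/(√(-91*(1 - 91)) + 10981) = (((-8 + 28) - 1)² + 35851)/(√(-91*(-90)) + 10981) = ((20 - 1)² + 35851)/(√8190 + 10981) = (19² + 35851)/(3*√910 + 10981) = (361 + 35851)/(10981 + 3*√910) = 36212/(10981 + 3*√910)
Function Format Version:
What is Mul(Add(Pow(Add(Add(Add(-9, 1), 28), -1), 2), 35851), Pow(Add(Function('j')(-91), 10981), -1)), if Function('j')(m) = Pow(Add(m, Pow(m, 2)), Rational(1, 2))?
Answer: Add(Rational(397643972, 120574171), Mul(Rational(-108636, 120574171), Pow(910, Rational(1, 2)))) ≈ 3.2707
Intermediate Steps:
Mul(Add(Pow(Add(Add(Add(-9, 1), 28), -1), 2), 35851), Pow(Add(Function('j')(-91), 10981), -1)) = Mul(Add(Pow(Add(Add(Add(-9, 1), 28), -1), 2), 35851), Pow(Add(Pow(Mul(-91, Add(1, -91)), Rational(1, 2)), 10981), -1)) = Mul(Add(Pow(Add(Add(-8, 28), -1), 2), 35851), Pow(Add(Pow(Mul(-91, -90), Rational(1, 2)), 10981), -1)) = Mul(Add(Pow(Add(20, -1), 2), 35851), Pow(Add(Pow(8190, Rational(1, 2)), 10981), -1)) = Mul(Add(Pow(19, 2), 35851), Pow(Add(Mul(3, Pow(910, Rational(1, 2))), 10981), -1)) = Mul(Add(361, 35851), Pow(Add(10981, Mul(3, Pow(910, Rational(1, 2)))), -1)) = Mul(36212, Pow(Add(10981, Mul(3, Pow(910, Rational(1, 2)))), -1))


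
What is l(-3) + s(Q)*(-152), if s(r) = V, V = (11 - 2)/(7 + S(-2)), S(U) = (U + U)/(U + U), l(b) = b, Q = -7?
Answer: -174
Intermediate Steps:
S(U) = 1 (S(U) = (2*U)/((2*U)) = (2*U)*(1/(2*U)) = 1)
V = 9/8 (V = (11 - 2)/(7 + 1) = 9/8 ≈ 1.1250)
s(r) = 9/8
l(-3) + s(Q)*(-152) = -3 + (9/8)*(-152) = -3 - 171 = -174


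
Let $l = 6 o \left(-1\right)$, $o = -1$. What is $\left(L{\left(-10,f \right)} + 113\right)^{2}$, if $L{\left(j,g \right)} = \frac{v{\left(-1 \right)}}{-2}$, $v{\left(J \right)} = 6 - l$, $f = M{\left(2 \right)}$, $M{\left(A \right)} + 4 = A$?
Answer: $12769$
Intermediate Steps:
$l = 6$ ($l = 6 \left(-1\right) \left(-1\right) = \left(-6\right) \left(-1\right) = 6$)
$M{\left(A \right)} = -4 + A$
$f = -2$ ($f = -4 + 2 = -2$)
$v{\left(J \right)} = 0$ ($v{\left(J \right)} = 6 - 6 = 0$)
$L{\left(j,g \right)} = 0$ ($L{\left(j,g \right)} = \frac{0}{-2} = 0 \left(- \frac{1}{2}\right) = 0$)
$\left(L{\left(-10,f \right)} + 113\right)^{2} = \left(0 + 113\right)^{2} = 113^{2} = 12769$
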